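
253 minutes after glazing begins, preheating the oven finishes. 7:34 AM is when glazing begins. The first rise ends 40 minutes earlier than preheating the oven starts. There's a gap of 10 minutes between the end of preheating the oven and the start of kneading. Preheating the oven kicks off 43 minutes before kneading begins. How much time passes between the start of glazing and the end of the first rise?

3 hours

Preheating the oven ends at 7:34 AM + 253 min = 11:47 AM.
Kneading starts at 11:47 AM + 10 min = 11:57 AM.
Preheating the oven starts at 11:57 AM − 43 min = 11:14 AM.
The first rise ends at 11:14 AM − 40 min = 10:34 AM.
From 7:34 AM to 10:34 AM is 3 hours.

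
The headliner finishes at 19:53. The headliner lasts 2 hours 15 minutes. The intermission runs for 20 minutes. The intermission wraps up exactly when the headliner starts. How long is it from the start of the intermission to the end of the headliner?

155 minutes

The headliner starts at 19:53 − 135 min = 17:38.
So the intermission ends at 17:38.
The intermission starts at 17:38 − 20 min = 17:18.
From 17:18 to 19:53 is 155 minutes.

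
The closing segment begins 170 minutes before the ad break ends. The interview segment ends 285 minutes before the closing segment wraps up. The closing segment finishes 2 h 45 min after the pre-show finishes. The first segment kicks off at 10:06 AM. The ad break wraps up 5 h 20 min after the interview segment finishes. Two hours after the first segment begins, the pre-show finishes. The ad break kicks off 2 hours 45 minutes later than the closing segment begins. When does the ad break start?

The pre-show ends at 10:06 AM + 120 min = 12:06 PM.
The closing segment ends at 12:06 PM + 165 min = 2:51 PM.
The interview segment ends at 2:51 PM − 285 min = 10:06 AM.
The ad break ends at 10:06 AM + 320 min = 3:26 PM.
The closing segment starts at 3:26 PM − 170 min = 12:36 PM.
The ad break starts at 12:36 PM + 165 min = 3:21 PM.

3:21 PM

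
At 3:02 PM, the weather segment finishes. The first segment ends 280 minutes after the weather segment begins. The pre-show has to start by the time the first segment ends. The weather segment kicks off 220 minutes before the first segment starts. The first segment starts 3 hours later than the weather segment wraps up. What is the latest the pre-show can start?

The first segment starts at 3:02 PM + 180 min = 6:02 PM.
The weather segment starts at 6:02 PM − 220 min = 2:22 PM.
The first segment ends at 2:22 PM + 280 min = 7:02 PM.
The pre-show is bounded by the first segment, so the latest it can start is 7:02 PM.

7:02 PM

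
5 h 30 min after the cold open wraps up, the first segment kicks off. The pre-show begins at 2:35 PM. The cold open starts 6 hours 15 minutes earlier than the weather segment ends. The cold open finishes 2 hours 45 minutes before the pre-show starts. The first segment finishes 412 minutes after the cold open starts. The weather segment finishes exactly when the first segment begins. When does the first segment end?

5:57 PM

The cold open ends at 2:35 PM − 165 min = 11:50 AM.
The first segment starts at 11:50 AM + 330 min = 5:20 PM.
So the weather segment ends at 5:20 PM.
The cold open starts at 5:20 PM − 375 min = 11:05 AM.
The first segment ends at 11:05 AM + 412 min = 5:57 PM.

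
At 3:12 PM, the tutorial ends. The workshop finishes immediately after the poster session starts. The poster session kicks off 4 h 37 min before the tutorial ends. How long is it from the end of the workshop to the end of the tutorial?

The poster session starts at 3:12 PM − 277 min = 10:35 AM.
So the workshop ends at 10:35 AM.
From 10:35 AM to 3:12 PM is 277 minutes.

277 minutes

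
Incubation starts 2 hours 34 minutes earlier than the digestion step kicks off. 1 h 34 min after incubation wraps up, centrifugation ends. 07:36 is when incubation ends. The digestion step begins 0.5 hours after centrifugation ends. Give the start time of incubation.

Centrifugation ends at 07:36 + 94 min = 09:10.
The digestion step starts at 09:10 + 30 min = 09:40.
Incubation starts at 09:40 − 154 min = 07:06.

07:06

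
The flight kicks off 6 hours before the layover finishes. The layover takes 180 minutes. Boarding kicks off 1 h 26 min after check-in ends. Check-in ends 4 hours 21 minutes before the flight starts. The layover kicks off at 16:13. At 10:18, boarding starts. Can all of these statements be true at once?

The layover ends at 16:13 + 180 min = 19:13.
The flight starts at 19:13 − 360 min = 13:13.
Check-in ends at 13:13 − 261 min = 08:52.
Boarding starts at 08:52 + 86 min = 10:18.
That matches the stated 10:18, so the schedule is consistent.

Yes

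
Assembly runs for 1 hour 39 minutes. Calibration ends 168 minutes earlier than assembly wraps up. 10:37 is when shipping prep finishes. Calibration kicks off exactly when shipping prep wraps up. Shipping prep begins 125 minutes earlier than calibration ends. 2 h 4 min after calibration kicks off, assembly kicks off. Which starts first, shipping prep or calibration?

shipping prep

Calibration starts at 10:37.
Assembly starts at 10:37 + 124 min = 12:41.
Assembly ends at 12:41 + 99 min = 14:20.
Calibration ends at 14:20 − 168 min = 11:32.
Shipping prep starts at 11:32 − 125 min = 09:27.
Shipping prep starts at 09:27 and calibration starts at 10:37, so shipping prep is first.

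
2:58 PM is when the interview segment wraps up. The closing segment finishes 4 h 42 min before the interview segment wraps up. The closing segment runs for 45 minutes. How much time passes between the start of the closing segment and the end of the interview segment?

5 hours 27 minutes

The closing segment ends at 2:58 PM − 282 min = 10:16 AM.
The closing segment starts at 10:16 AM − 45 min = 9:31 AM.
From 9:31 AM to 2:58 PM is 5 hours 27 minutes.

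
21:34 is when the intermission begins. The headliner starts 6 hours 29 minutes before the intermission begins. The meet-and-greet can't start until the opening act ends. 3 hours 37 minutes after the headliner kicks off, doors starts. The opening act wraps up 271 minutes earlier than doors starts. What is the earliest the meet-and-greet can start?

The headliner starts at 21:34 − 389 min = 15:05.
Doors starts at 15:05 + 217 min = 18:42.
The opening act ends at 18:42 − 271 min = 14:11.
The meet-and-greet is bounded by the opening act, so the earliest it can start is 14:11.

14:11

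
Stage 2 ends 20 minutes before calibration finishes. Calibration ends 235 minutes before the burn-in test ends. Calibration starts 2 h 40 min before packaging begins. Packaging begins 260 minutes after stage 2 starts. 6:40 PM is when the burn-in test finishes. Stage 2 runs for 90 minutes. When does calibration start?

2:35 PM

Calibration ends at 6:40 PM − 235 min = 2:45 PM.
Stage 2 ends at 2:45 PM − 20 min = 2:25 PM.
Stage 2 starts at 2:25 PM − 90 min = 12:55 PM.
Packaging starts at 12:55 PM + 260 min = 5:15 PM.
Calibration starts at 5:15 PM − 160 min = 2:35 PM.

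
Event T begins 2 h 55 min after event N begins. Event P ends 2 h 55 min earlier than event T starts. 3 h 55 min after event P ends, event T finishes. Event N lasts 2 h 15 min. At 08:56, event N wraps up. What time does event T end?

10:36

Event N starts at 08:56 − 135 min = 06:41.
Event T starts at 06:41 + 175 min = 09:36.
Event P ends at 09:36 − 175 min = 06:41.
Event T ends at 06:41 + 235 min = 10:36.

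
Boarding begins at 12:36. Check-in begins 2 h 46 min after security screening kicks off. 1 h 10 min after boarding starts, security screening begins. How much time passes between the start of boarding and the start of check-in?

Security screening starts at 12:36 + 70 min = 13:46.
Check-in starts at 13:46 + 166 min = 16:32.
From 12:36 to 16:32 is 236 minutes.

236 minutes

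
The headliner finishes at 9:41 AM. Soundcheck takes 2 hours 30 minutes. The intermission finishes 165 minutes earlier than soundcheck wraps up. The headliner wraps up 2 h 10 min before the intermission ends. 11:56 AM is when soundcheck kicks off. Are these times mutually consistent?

No

Soundcheck ends at 11:56 AM + 150 min = 2:26 PM.
The intermission ends at 2:26 PM − 165 min = 11:41 AM.
The headliner ends at 11:41 AM − 130 min = 9:31 AM.
But the headliner is also said to end at 9:41 AM — a 10-minute conflict.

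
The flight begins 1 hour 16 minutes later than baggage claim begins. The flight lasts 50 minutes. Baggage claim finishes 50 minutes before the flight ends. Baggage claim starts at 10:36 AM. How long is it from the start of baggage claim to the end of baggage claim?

1 h 16 min

The flight starts at 10:36 AM + 76 min = 11:52 AM.
The flight ends at 11:52 AM + 50 min = 12:42 PM.
Baggage claim ends at 12:42 PM − 50 min = 11:52 AM.
From 10:36 AM to 11:52 AM is 1 h 16 min.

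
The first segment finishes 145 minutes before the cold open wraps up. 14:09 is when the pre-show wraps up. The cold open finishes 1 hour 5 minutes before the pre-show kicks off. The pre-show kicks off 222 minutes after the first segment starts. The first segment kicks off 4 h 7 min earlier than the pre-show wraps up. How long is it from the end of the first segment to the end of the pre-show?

235 minutes

The first segment starts at 14:09 − 247 min = 10:02.
The pre-show starts at 10:02 + 222 min = 13:44.
The cold open ends at 13:44 − 65 min = 12:39.
The first segment ends at 12:39 − 145 min = 10:14.
From 10:14 to 14:09 is 235 minutes.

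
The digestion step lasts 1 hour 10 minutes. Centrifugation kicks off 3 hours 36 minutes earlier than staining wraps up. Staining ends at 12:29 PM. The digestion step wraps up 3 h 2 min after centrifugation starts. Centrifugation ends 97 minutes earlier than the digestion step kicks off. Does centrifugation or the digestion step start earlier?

centrifugation

Centrifugation starts at 12:29 PM − 216 min = 8:53 AM.
The digestion step ends at 8:53 AM + 182 min = 11:55 AM.
The digestion step starts at 11:55 AM − 70 min = 10:45 AM.
Centrifugation starts at 8:53 AM and the digestion step starts at 10:45 AM, so centrifugation is first.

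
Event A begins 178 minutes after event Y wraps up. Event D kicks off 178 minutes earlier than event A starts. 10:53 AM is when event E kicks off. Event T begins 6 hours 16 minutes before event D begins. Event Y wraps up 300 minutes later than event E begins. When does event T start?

9:37 AM

Event Y ends at 10:53 AM + 300 min = 3:53 PM.
Event A starts at 3:53 PM + 178 min = 6:51 PM.
Event D starts at 6:51 PM − 178 min = 3:53 PM.
Event T starts at 3:53 PM − 376 min = 9:37 AM.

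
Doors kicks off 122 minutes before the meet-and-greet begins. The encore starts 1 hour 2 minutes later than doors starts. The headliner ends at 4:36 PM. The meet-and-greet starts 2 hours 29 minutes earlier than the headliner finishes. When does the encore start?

1:07 PM

The meet-and-greet starts at 4:36 PM − 149 min = 2:07 PM.
Doors starts at 2:07 PM − 122 min = 12:05 PM.
The encore starts at 12:05 PM + 62 min = 1:07 PM.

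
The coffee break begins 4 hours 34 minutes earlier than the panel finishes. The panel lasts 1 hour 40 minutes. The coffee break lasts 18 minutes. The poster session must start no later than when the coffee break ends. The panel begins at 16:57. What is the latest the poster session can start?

The panel ends at 16:57 + 100 min = 18:37.
The coffee break starts at 18:37 − 274 min = 14:03.
The coffee break ends at 14:03 + 18 min = 14:21.
The poster session is bounded by the coffee break, so the latest it can start is 14:21.

14:21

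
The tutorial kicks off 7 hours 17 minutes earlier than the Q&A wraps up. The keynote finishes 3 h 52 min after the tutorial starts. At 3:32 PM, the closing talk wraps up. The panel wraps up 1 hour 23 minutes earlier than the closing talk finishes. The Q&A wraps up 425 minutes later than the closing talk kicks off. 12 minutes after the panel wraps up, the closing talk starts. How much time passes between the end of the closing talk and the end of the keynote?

The panel ends at 3:32 PM − 83 min = 2:09 PM.
The closing talk starts at 2:09 PM + 12 min = 2:21 PM.
The Q&A ends at 2:21 PM + 425 min = 9:26 PM.
The tutorial starts at 9:26 PM − 437 min = 2:09 PM.
The keynote ends at 2:09 PM + 232 min = 6:01 PM.
From 3:32 PM to 6:01 PM is 2 hours 29 minutes.

2 hours 29 minutes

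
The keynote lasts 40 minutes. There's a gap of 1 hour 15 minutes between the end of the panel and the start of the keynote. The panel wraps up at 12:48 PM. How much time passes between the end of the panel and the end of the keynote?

The keynote starts at 12:48 PM + 75 min = 2:03 PM.
The keynote ends at 2:03 PM + 40 min = 2:43 PM.
From 12:48 PM to 2:43 PM is 1 hour 55 minutes.

1 hour 55 minutes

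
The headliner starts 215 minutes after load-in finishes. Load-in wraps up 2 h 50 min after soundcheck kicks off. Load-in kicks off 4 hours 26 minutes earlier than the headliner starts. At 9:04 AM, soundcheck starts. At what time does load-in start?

Load-in ends at 9:04 AM + 170 min = 11:54 AM.
The headliner starts at 11:54 AM + 215 min = 3:29 PM.
Load-in starts at 3:29 PM − 266 min = 11:03 AM.

11:03 AM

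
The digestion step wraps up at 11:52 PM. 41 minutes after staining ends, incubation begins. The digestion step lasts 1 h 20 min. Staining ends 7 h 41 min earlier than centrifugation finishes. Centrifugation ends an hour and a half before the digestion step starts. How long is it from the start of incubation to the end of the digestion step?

590 minutes

The digestion step starts at 11:52 PM − 80 min = 10:32 PM.
Centrifugation ends at 10:32 PM − 90 min = 9:02 PM.
Staining ends at 9:02 PM − 461 min = 1:21 PM.
Incubation starts at 1:21 PM + 41 min = 2:02 PM.
From 2:02 PM to 11:52 PM is 590 minutes.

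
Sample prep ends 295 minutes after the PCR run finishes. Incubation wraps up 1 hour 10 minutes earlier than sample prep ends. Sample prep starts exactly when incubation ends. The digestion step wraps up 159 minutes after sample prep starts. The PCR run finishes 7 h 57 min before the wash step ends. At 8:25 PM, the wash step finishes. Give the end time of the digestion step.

6:52 PM

The PCR run ends at 8:25 PM − 477 min = 12:28 PM.
Sample prep ends at 12:28 PM + 295 min = 5:23 PM.
Incubation ends at 5:23 PM − 70 min = 4:13 PM.
So sample prep starts at 4:13 PM.
The digestion step ends at 4:13 PM + 159 min = 6:52 PM.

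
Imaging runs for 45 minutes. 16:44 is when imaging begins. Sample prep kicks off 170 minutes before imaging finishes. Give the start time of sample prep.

Imaging ends at 16:44 + 45 min = 17:29.
Sample prep starts at 17:29 − 170 min = 14:39.

14:39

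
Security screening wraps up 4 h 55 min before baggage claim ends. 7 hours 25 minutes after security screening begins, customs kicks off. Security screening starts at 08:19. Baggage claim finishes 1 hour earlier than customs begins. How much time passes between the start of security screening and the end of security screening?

90 minutes

Customs starts at 08:19 + 445 min = 15:44.
Baggage claim ends at 15:44 − 60 min = 14:44.
Security screening ends at 14:44 − 295 min = 09:49.
From 08:19 to 09:49 is 90 minutes.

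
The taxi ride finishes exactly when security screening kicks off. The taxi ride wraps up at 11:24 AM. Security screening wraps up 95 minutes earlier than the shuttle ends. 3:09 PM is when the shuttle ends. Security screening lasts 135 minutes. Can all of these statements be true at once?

Security screening ends at 3:09 PM − 95 min = 1:34 PM.
Security screening starts at 1:34 PM − 135 min = 11:19 AM.
So the taxi ride ends at 11:19 AM.
But the taxi ride is also said to end at 11:24 AM — a 5-minute conflict.

No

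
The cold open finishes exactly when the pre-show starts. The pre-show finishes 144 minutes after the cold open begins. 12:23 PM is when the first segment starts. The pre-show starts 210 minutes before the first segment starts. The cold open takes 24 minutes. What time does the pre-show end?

10:53 AM

The pre-show starts at 12:23 PM − 210 min = 8:53 AM.
So the cold open ends at 8:53 AM.
The cold open starts at 8:53 AM − 24 min = 8:29 AM.
The pre-show ends at 8:29 AM + 144 min = 10:53 AM.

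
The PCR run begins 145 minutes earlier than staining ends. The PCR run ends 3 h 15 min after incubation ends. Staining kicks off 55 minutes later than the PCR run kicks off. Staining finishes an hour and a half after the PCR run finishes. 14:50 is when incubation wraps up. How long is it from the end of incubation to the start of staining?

3 hours 15 minutes

The PCR run ends at 14:50 + 195 min = 18:05.
Staining ends at 18:05 + 90 min = 19:35.
The PCR run starts at 19:35 − 145 min = 17:10.
Staining starts at 17:10 + 55 min = 18:05.
From 14:50 to 18:05 is 3 hours 15 minutes.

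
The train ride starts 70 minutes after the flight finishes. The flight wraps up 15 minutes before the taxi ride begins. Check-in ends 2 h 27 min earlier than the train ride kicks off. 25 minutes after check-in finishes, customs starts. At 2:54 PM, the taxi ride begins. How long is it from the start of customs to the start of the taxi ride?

The flight ends at 2:54 PM − 15 min = 2:39 PM.
The train ride starts at 2:39 PM + 70 min = 3:49 PM.
Check-in ends at 3:49 PM − 147 min = 1:22 PM.
Customs starts at 1:22 PM + 25 min = 1:47 PM.
From 1:47 PM to 2:54 PM is 1 h 7 min.

1 h 7 min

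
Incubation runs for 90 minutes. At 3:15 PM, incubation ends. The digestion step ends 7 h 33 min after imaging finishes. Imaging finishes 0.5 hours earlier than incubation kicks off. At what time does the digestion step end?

8:48 PM

Incubation starts at 3:15 PM − 90 min = 1:45 PM.
Imaging ends at 1:45 PM − 30 min = 1:15 PM.
The digestion step ends at 1:15 PM + 453 min = 8:48 PM.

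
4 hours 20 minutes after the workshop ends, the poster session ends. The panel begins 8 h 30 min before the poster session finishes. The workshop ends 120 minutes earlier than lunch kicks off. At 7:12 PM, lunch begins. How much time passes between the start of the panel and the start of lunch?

6 hours 10 minutes

The workshop ends at 7:12 PM − 120 min = 5:12 PM.
The poster session ends at 5:12 PM + 260 min = 9:32 PM.
The panel starts at 9:32 PM − 510 min = 1:02 PM.
From 1:02 PM to 7:12 PM is 6 hours 10 minutes.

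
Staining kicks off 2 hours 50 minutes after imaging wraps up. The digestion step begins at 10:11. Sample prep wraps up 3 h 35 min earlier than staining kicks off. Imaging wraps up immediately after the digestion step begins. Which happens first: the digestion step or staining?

the digestion step

Imaging ends at 10:11.
Staining starts at 10:11 + 170 min = 13:01.
The digestion step starts at 10:11 and staining starts at 13:01, so the digestion step is first.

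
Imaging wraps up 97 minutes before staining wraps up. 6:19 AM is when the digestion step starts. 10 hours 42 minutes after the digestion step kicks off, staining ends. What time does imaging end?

Staining ends at 6:19 AM + 642 min = 5:01 PM.
Imaging ends at 5:01 PM − 97 min = 3:24 PM.

3:24 PM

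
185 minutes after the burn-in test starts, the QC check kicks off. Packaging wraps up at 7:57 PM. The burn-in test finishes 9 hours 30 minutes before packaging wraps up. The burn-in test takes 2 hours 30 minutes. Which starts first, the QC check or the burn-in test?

the burn-in test

The burn-in test ends at 7:57 PM − 570 min = 10:27 AM.
The burn-in test starts at 10:27 AM − 150 min = 7:57 AM.
The QC check starts at 7:57 AM + 185 min = 11:02 AM.
The QC check starts at 11:02 AM and the burn-in test starts at 7:57 AM, so the burn-in test is first.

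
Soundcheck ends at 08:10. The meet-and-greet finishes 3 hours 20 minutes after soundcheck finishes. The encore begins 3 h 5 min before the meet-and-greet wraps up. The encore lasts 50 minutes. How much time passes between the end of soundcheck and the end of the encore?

The meet-and-greet ends at 08:10 + 200 min = 11:30.
The encore starts at 11:30 − 185 min = 08:25.
The encore ends at 08:25 + 50 min = 09:15.
From 08:10 to 09:15 is 1 h 5 min.

1 h 5 min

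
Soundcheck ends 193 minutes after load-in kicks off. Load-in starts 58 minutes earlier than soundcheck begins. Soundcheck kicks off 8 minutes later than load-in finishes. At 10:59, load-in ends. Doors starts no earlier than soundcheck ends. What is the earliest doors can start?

Soundcheck starts at 10:59 + 8 min = 11:07.
Load-in starts at 11:07 − 58 min = 10:09.
Soundcheck ends at 10:09 + 193 min = 13:22.
Doors is bounded by soundcheck, so the earliest it can start is 13:22.

13:22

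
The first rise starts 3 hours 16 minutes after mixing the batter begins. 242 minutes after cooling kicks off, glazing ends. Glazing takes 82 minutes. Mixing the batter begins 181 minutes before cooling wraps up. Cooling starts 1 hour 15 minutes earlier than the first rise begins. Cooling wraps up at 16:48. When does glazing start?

Mixing the batter starts at 16:48 − 181 min = 13:47.
The first rise starts at 13:47 + 196 min = 17:03.
Cooling starts at 17:03 − 75 min = 15:48.
Glazing ends at 15:48 + 242 min = 19:50.
Glazing starts at 19:50 − 82 min = 18:28.

18:28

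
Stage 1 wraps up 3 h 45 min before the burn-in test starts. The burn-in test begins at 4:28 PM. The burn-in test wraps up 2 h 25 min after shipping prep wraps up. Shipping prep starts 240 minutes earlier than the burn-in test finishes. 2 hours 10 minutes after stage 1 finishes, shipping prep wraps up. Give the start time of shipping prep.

1:18 PM

Stage 1 ends at 4:28 PM − 225 min = 12:43 PM.
Shipping prep ends at 12:43 PM + 130 min = 2:53 PM.
The burn-in test ends at 2:53 PM + 145 min = 5:18 PM.
Shipping prep starts at 5:18 PM − 240 min = 1:18 PM.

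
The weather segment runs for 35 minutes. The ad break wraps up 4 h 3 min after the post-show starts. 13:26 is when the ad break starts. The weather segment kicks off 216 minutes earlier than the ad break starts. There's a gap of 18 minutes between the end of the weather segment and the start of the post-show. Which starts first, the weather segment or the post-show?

The weather segment starts at 13:26 − 216 min = 09:50.
The weather segment ends at 09:50 + 35 min = 10:25.
The post-show starts at 10:25 + 18 min = 10:43.
The weather segment starts at 09:50 and the post-show starts at 10:43, so the weather segment is first.

the weather segment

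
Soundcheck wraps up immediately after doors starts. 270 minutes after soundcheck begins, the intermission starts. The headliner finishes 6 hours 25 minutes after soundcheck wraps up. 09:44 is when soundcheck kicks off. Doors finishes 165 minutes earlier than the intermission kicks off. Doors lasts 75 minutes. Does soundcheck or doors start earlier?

The intermission starts at 09:44 + 270 min = 14:14.
Doors ends at 14:14 − 165 min = 11:29.
Doors starts at 11:29 − 75 min = 10:14.
Soundcheck starts at 09:44 and doors starts at 10:14, so soundcheck is first.

soundcheck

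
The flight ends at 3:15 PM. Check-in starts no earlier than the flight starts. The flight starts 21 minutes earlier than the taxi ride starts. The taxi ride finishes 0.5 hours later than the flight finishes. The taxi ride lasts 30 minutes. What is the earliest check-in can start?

The taxi ride ends at 3:15 PM + 30 min = 3:45 PM.
The taxi ride starts at 3:45 PM − 30 min = 3:15 PM.
The flight starts at 3:15 PM − 21 min = 2:54 PM.
Check-in is bounded by the flight, so the earliest it can start is 2:54 PM.

2:54 PM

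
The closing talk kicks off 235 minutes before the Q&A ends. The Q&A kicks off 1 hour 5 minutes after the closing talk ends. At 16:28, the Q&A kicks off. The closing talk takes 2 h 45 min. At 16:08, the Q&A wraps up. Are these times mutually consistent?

The closing talk starts at 16:08 − 235 min = 12:13.
The closing talk ends at 12:13 + 165 min = 14:58.
The Q&A starts at 14:58 + 65 min = 16:03.
But the Q&A is also said to start at 16:28 — a 25-minute conflict.

No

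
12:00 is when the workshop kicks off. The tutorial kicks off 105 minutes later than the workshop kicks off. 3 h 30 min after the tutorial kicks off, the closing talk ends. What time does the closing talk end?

17:15

The tutorial starts at 12:00 + 105 min = 13:45.
The closing talk ends at 13:45 + 210 min = 17:15.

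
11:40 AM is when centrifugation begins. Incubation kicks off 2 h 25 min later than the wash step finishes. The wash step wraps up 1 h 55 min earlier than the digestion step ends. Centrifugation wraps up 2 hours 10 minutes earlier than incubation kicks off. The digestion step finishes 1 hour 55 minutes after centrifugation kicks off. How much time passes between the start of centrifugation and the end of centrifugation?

The digestion step ends at 11:40 AM + 115 min = 1:35 PM.
The wash step ends at 1:35 PM − 115 min = 11:40 AM.
Incubation starts at 11:40 AM + 145 min = 2:05 PM.
Centrifugation ends at 2:05 PM − 130 min = 11:55 AM.
From 11:40 AM to 11:55 AM is 15 minutes.

15 minutes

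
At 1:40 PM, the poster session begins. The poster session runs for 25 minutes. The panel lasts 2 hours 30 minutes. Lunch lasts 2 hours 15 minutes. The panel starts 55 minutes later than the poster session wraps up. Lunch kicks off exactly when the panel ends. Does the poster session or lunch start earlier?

the poster session

The poster session ends at 1:40 PM + 25 min = 2:05 PM.
The panel starts at 2:05 PM + 55 min = 3:00 PM.
The panel ends at 3:00 PM + 150 min = 5:30 PM.
So lunch starts at 5:30 PM.
The poster session starts at 1:40 PM and lunch starts at 5:30 PM, so the poster session is first.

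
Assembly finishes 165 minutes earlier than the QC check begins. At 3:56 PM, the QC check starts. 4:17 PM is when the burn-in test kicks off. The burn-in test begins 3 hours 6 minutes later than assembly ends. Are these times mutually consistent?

Assembly ends at 3:56 PM − 165 min = 1:11 PM.
The burn-in test starts at 1:11 PM + 186 min = 4:17 PM.
That matches the stated 4:17 PM, so the schedule is consistent.

Yes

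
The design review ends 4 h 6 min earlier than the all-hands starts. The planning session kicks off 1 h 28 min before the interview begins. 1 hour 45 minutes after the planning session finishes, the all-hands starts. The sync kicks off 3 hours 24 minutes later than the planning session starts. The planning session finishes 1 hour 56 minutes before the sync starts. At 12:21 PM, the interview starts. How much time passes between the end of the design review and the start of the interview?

2 h 21 min

The planning session starts at 12:21 PM − 88 min = 10:53 AM.
The sync starts at 10:53 AM + 204 min = 2:17 PM.
The planning session ends at 2:17 PM − 116 min = 12:21 PM.
The all-hands starts at 12:21 PM + 105 min = 2:06 PM.
The design review ends at 2:06 PM − 246 min = 10:00 AM.
From 10:00 AM to 12:21 PM is 2 h 21 min.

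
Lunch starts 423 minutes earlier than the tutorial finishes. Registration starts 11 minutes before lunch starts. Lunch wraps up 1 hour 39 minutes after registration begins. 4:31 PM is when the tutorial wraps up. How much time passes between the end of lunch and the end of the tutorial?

Lunch starts at 4:31 PM − 423 min = 9:28 AM.
Registration starts at 9:28 AM − 11 min = 9:17 AM.
Lunch ends at 9:17 AM + 99 min = 10:56 AM.
From 10:56 AM to 4:31 PM is 335 minutes.

335 minutes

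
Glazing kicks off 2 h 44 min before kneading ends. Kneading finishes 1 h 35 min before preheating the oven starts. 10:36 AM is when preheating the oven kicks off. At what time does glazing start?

6:17 AM

Kneading ends at 10:36 AM − 95 min = 9:01 AM.
Glazing starts at 9:01 AM − 164 min = 6:17 AM.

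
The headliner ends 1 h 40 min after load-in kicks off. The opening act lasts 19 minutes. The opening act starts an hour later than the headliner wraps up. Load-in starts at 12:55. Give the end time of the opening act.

15:54

The headliner ends at 12:55 + 100 min = 14:35.
The opening act starts at 14:35 + 60 min = 15:35.
The opening act ends at 15:35 + 19 min = 15:54.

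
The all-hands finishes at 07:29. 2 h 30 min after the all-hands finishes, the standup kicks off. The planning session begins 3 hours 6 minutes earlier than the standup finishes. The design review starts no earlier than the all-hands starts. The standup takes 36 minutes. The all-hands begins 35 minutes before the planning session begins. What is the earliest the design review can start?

The standup starts at 07:29 + 150 min = 09:59.
The standup ends at 09:59 + 36 min = 10:35.
The planning session starts at 10:35 − 186 min = 07:29.
The all-hands starts at 07:29 − 35 min = 06:54.
The design review is bounded by the all-hands, so the earliest it can start is 06:54.

06:54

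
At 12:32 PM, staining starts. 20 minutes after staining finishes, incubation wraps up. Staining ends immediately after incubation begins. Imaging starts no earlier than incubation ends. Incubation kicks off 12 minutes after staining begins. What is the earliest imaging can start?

Incubation starts at 12:32 PM + 12 min = 12:44 PM.
So staining ends at 12:44 PM.
Incubation ends at 12:44 PM + 20 min = 1:04 PM.
Imaging is bounded by incubation, so the earliest it can start is 1:04 PM.

1:04 PM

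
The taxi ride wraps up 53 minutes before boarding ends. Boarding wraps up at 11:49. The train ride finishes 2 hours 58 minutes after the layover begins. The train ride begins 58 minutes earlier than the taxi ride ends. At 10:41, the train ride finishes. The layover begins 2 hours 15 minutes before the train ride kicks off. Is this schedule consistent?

Yes

The taxi ride ends at 11:49 − 53 min = 10:56.
The train ride starts at 10:56 − 58 min = 09:58.
The layover starts at 09:58 − 135 min = 07:43.
The train ride ends at 07:43 + 178 min = 10:41.
That matches the stated 10:41, so the schedule is consistent.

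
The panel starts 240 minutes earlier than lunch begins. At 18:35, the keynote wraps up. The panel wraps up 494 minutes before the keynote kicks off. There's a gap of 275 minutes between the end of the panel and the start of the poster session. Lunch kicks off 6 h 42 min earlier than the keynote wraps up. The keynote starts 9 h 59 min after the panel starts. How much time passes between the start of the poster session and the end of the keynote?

4 hours 22 minutes

Lunch starts at 18:35 − 402 min = 11:53.
The panel starts at 11:53 − 240 min = 07:53.
The keynote starts at 07:53 + 599 min = 17:52.
The panel ends at 17:52 − 494 min = 09:38.
The poster session starts at 09:38 + 275 min = 14:13.
From 14:13 to 18:35 is 4 hours 22 minutes.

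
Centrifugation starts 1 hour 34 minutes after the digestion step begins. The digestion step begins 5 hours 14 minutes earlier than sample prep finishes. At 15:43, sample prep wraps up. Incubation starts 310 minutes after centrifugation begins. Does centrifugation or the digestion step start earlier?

The digestion step starts at 15:43 − 314 min = 10:29.
Centrifugation starts at 10:29 + 94 min = 12:03.
Centrifugation starts at 12:03 and the digestion step starts at 10:29, so the digestion step is first.

the digestion step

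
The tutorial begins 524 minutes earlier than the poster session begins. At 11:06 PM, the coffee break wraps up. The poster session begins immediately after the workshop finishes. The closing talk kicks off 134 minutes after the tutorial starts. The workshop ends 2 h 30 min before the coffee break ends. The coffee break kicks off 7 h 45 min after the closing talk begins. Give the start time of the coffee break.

The workshop ends at 11:06 PM − 150 min = 8:36 PM.
So the poster session starts at 8:36 PM.
The tutorial starts at 8:36 PM − 524 min = 11:52 AM.
The closing talk starts at 11:52 AM + 134 min = 2:06 PM.
The coffee break starts at 2:06 PM + 465 min = 9:51 PM.

9:51 PM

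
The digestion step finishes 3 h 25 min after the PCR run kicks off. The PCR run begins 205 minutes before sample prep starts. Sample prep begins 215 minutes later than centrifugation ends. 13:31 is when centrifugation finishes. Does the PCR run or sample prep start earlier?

the PCR run

Sample prep starts at 13:31 + 215 min = 17:06.
The PCR run starts at 17:06 − 205 min = 13:41.
The PCR run starts at 13:41 and sample prep starts at 17:06, so the PCR run is first.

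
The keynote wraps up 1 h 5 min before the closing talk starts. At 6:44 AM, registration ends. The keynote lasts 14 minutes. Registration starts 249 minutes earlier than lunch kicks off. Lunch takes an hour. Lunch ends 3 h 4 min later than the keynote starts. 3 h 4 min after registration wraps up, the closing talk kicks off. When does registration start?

The closing talk starts at 6:44 AM + 184 min = 9:48 AM.
The keynote ends at 9:48 AM − 65 min = 8:43 AM.
The keynote starts at 8:43 AM − 14 min = 8:29 AM.
Lunch ends at 8:29 AM + 184 min = 11:33 AM.
Lunch starts at 11:33 AM − 60 min = 10:33 AM.
Registration starts at 10:33 AM − 249 min = 6:24 AM.

6:24 AM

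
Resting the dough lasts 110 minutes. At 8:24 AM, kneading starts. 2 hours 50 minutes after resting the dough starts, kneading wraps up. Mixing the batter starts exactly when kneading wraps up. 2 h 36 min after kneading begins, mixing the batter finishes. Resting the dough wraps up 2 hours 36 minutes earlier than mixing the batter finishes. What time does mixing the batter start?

Mixing the batter ends at 8:24 AM + 156 min = 11:00 AM.
Resting the dough ends at 11:00 AM − 156 min = 8:24 AM.
Resting the dough starts at 8:24 AM − 110 min = 6:34 AM.
Kneading ends at 6:34 AM + 170 min = 9:24 AM.
So mixing the batter starts at 9:24 AM.

9:24 AM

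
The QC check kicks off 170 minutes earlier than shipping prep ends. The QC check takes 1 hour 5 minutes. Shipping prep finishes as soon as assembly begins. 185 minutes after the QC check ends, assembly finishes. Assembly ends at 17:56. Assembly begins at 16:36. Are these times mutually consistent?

Yes

Shipping prep ends at 16:36.
The QC check starts at 16:36 − 170 min = 13:46.
The QC check ends at 13:46 + 65 min = 14:51.
Assembly ends at 14:51 + 185 min = 17:56.
That matches the stated 17:56, so the schedule is consistent.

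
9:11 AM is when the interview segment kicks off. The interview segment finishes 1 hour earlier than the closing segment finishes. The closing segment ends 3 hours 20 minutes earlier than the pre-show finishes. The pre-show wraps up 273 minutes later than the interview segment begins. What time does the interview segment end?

The pre-show ends at 9:11 AM + 273 min = 1:44 PM.
The closing segment ends at 1:44 PM − 200 min = 10:24 AM.
The interview segment ends at 10:24 AM − 60 min = 9:24 AM.

9:24 AM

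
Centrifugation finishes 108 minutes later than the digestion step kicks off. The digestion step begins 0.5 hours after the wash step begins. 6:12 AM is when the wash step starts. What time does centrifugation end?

The digestion step starts at 6:12 AM + 30 min = 6:42 AM.
Centrifugation ends at 6:42 AM + 108 min = 8:30 AM.

8:30 AM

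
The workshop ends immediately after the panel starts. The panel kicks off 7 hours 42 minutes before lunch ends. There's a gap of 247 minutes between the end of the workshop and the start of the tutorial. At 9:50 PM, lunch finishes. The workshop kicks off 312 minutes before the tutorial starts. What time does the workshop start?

1:03 PM

The panel starts at 9:50 PM − 462 min = 2:08 PM.
So the workshop ends at 2:08 PM.
The tutorial starts at 2:08 PM + 247 min = 6:15 PM.
The workshop starts at 6:15 PM − 312 min = 1:03 PM.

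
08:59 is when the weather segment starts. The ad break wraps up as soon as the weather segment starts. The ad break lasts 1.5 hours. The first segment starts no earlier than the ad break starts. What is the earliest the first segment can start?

07:29

The ad break ends at 08:59.
The ad break starts at 08:59 − 90 min = 07:29.
The first segment is bounded by the ad break, so the earliest it can start is 07:29.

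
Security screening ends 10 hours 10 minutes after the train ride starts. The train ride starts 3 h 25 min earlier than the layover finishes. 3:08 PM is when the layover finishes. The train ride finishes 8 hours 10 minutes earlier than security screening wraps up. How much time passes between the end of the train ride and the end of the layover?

The train ride starts at 3:08 PM − 205 min = 11:43 AM.
Security screening ends at 11:43 AM + 610 min = 9:53 PM.
The train ride ends at 9:53 PM − 490 min = 1:43 PM.
From 1:43 PM to 3:08 PM is 1 h 25 min.

1 h 25 min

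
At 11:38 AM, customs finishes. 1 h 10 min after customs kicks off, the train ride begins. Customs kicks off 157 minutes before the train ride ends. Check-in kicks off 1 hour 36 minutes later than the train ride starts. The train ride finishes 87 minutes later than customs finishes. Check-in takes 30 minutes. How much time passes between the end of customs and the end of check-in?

126 minutes

The train ride ends at 11:38 AM + 87 min = 1:05 PM.
Customs starts at 1:05 PM − 157 min = 10:28 AM.
The train ride starts at 10:28 AM + 70 min = 11:38 AM.
Check-in starts at 11:38 AM + 96 min = 1:14 PM.
Check-in ends at 1:14 PM + 30 min = 1:44 PM.
From 11:38 AM to 1:44 PM is 126 minutes.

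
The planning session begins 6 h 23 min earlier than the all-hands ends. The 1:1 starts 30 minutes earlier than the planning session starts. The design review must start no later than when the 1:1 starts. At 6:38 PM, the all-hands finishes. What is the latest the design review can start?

11:45 AM

The planning session starts at 6:38 PM − 383 min = 12:15 PM.
The 1:1 starts at 12:15 PM − 30 min = 11:45 AM.
The design review is bounded by the 1:1, so the latest it can start is 11:45 AM.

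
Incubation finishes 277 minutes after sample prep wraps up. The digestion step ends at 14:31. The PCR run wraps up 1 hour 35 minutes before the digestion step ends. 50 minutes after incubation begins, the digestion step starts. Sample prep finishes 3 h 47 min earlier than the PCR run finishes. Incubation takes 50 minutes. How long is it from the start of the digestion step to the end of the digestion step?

The PCR run ends at 14:31 − 95 min = 12:56.
Sample prep ends at 12:56 − 227 min = 09:09.
Incubation ends at 09:09 + 277 min = 13:46.
Incubation starts at 13:46 − 50 min = 12:56.
The digestion step starts at 12:56 + 50 min = 13:46.
From 13:46 to 14:31 is 45 minutes.

45 minutes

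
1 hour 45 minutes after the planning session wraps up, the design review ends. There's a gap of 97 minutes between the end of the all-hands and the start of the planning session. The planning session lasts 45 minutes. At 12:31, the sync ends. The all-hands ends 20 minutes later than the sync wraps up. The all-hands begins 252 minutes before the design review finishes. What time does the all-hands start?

12:46

The all-hands ends at 12:31 + 20 min = 12:51.
The planning session starts at 12:51 + 97 min = 14:28.
The planning session ends at 14:28 + 45 min = 15:13.
The design review ends at 15:13 + 105 min = 16:58.
The all-hands starts at 16:58 − 252 min = 12:46.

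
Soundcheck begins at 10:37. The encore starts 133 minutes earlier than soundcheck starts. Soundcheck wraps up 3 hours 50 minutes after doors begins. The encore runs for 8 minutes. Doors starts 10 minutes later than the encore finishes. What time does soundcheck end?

The encore starts at 10:37 − 133 min = 08:24.
The encore ends at 08:24 + 8 min = 08:32.
Doors starts at 08:32 + 10 min = 08:42.
Soundcheck ends at 08:42 + 230 min = 12:32.

12:32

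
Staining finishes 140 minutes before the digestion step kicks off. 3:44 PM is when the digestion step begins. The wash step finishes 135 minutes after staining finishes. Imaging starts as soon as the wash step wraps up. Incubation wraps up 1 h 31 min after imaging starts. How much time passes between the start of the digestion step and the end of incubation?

1 hour 26 minutes

Staining ends at 3:44 PM − 140 min = 1:24 PM.
The wash step ends at 1:24 PM + 135 min = 3:39 PM.
So imaging starts at 3:39 PM.
Incubation ends at 3:39 PM + 91 min = 5:10 PM.
From 3:44 PM to 5:10 PM is 1 hour 26 minutes.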